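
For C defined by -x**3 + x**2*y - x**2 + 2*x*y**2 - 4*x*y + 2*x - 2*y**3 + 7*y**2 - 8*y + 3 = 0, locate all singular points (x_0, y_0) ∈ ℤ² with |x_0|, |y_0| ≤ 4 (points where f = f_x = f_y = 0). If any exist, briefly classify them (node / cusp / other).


Singular points: {(0, 1)}; classification: cusp.

Compute partial derivatives:
  f_x = -3*x**2 + 2*x*y - 2*x + 2*y**2 - 4*y + 2.
  f_y = x**2 + 4*x*y - 4*x - 6*y**2 + 14*y - 8.
Scan x_0 ∈ {−4, ..., 4}. For each x_0, f_y(x_0, y) is a polynomial in y; find its integer roots y ∈ {−4, ..., 4}, then test f_x and f at those candidates.
  x = -4: f_y(-4, y) = -6*y**2 - 2*y + 24; no integer root y with |y| ≤ 4.
  x = -3: f_y(-3, y) = -6*y**2 + 2*y + 13; no integer root y with |y| ≤ 4.
  x = -2: f_y(-2, y) = -6*y**2 + 6*y + 4; no integer root y with |y| ≤ 4.
  x = -1: f_y(-1, y) = -6*y**2 + 10*y - 3; no integer root y with |y| ≤ 4.
  x = 0: f_y(0, y) = -6*y**2 + 14*y - 8; vanishes at y ∈ {1}. (0, 1): f_x = 0, f = 0 — SINGULAR.
  x = 1: f_y(1, y) = -6*y**2 + 18*y - 11; no integer root y with |y| ≤ 4.
  x = 2: f_y(2, y) = -6*y**2 + 22*y - 12; vanishes at y ∈ {3}. (2, 3): f_x = 4 ≠ 0.
  x = 3: f_y(3, y) = -6*y**2 + 26*y - 11; no integer root y with |y| ≤ 4.
  x = 4: f_y(4, y) = -6*y**2 + 30*y - 8; no integer root y with |y| ≤ 4.
Only singular point on the grid: (0, 1).
Classify: substitute x = 0 + u, y = 1 + v and expand: f = -u**3 + u**2*v + 2*u*v**2 - 2*v**3 + v**2.
No constant or linear terms (consistent with a singular point). Quadratic part: v**2. Cubic part: -u**3 + u**2*v + 2*u*v**2 - 2*v**3.
The quadratic part v**2 is a perfect square, so there is a single (double) tangent line v = 0, i.e. y = 1. Restricting the cubic part to that line (v = 0) leaves -u**3 ≠ 0, so f is not divisible by v and the branch is v² ≈ u**3 to lowest order — this is a cusp.
Classification: cusp.


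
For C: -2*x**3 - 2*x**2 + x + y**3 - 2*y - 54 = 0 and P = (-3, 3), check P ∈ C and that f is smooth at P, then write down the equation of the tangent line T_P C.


Tangent line at P: -41*x + 25*y - 198 = 0.

Step 1: f(-3, 3) = 0, so P lies on C.
Step 2: partial derivatives
  f_x(x, y) = -6*x**2 - 4*x + 1, f_y(x, y) = 3*y**2 - 2.
  f_x(P) = -41, f_y(P) = 25 (gradient nonzero, so P is smooth).
Step 3: tangent line at P: -41·(x − -3) + 25·(y − 3) = 0.
Expanding: -41*x + 25*y - 198 = 0.


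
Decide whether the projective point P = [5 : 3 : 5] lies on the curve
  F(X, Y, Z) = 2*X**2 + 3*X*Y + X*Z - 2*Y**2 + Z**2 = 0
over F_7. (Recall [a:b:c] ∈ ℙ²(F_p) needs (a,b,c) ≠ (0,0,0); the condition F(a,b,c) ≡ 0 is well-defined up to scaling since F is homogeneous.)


F(5,3,5) ≡ 1 (mod 7); P is NOT on the curve.

Evaluate F(5, 3, 5) term-by-term (mod 7).
  2*X**2 ↦ 2·25·1·1 = 50
  3*X*Y ↦ 3·5·3·1 = 45
  X*Z ↦ 1·5·1·5 = 25
  -2*Y**2 ↦ -2·1·9·1 = -18
  Z**2 ↦ 1·1·1·25 = 25
Sum: F(5, 3, 5) = (50) + (45) + (25) + (-18) + (25) = 127.
Reducing mod 7: 127 ≡ 1 (mod 7).
Since F(a, b, c) ≡ 1 ≠ 0 (mod 7), P does NOT lie on the curve.


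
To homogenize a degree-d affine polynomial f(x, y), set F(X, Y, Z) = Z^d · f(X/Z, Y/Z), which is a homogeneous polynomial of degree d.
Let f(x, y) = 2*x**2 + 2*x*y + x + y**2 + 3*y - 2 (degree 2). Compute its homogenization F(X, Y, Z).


F(X, Y, Z) = 2*X**2 + 2*X*Y + X*Z + Y**2 + 3*Y*Z - 2*Z**2

deg(f) = 2.
Substitute x = X/Z, y = Y/Z into f, then multiply by Z^2.
  monomial 2·x^2·y^0 ↦ 2·X^2·Y^0·Z^0.
  monomial 2·x^1·y^1 ↦ 2·X^1·Y^1·Z^0.
  monomial 1·x^1·y^0 ↦ 1·X^1·Y^0·Z^1.
  monomial 1·x^0·y^2 ↦ 1·X^0·Y^2·Z^0.
  monomial 3·x^0·y^1 ↦ 3·X^0·Y^1·Z^1.
  monomial -2·x^0·y^0 ↦ -2·X^0·Y^0·Z^2.
Collecting: F(X, Y, Z) = 2*X**2 + 2*X*Y + X*Z + Y**2 + 3*Y*Z - 2*Z**2.


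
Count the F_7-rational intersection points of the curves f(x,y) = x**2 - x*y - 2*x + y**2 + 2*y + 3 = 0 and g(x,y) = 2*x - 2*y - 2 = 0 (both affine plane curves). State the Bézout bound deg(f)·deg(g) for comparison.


Common zeros: {(4, 3)}; count = 1; Bézout bound = 2.

deg(f) = 2, deg(g) = 1, so Bézout bound = 2.
Scan x ∈ F_7. For each x, list the y ∈ F_7 with f(x, y) ≡ 0 and those with g(x, y) ≡ 0 (mod 7); the common zeros in that column are the intersection.
  x = 0: f ≡ 0 at y ∈ ∅; g ≡ 0 at y ∈ {6}; common: ∅.
  x = 1: f ≡ 0 at y ∈ {3}; g ≡ 0 at y ∈ {0}; common: ∅.
  x = 2: f ≡ 0 at y ∈ {2, 5}; g ≡ 0 at y ∈ {1}; common: ∅.
  x = 3: f ≡ 0 at y ∈ ∅; g ≡ 0 at y ∈ {2}; common: ∅.
  x = 4: f ≡ 0 at y ∈ {3, 6}; g ≡ 0 at y ∈ {3}; common: {3}.
  x = 5: f ≡ 0 at y ∈ {5}; g ≡ 0 at y ∈ {4}; common: ∅.
  x = 6: f ≡ 0 at y ∈ ∅; g ≡ 0 at y ∈ {5}; common: ∅.
Collecting: common zeros = {(4, 3)}, so the count is 1.
Comparison with the Bézout bound: 1 ≤ 2 = deg(f)·deg(g), as expected for curves with no common component (the affine F_7-count falls short of the bound because intersections may lie at infinity, over extension fields, or carry multiplicity).


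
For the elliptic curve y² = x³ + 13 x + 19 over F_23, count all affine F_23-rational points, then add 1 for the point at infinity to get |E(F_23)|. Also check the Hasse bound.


Affine points = {(3, 4), (3, 19), (5, 5), (5, 18), (7, 4), (7, 19), (13, 4), (13, 19), (14, 1), (14, 22), (15, 1), (15, 22), (17, 1), (17, 22), (18, 6), (18, 17), (19, 8), (19, 15), (21, 10), (21, 13)}; affine count = 20; |E(F_23)| = 21.

Discriminant check: Δ ∝ 4a³ + 27b² = 4·13³ + 27·19² = 4·2197 + 27·361 ≡ 20 (mod 23). Nonzero ⇒ E is nonsingular.
For each x ∈ F_23, compute rhs = x³ + 13·x + 19 mod 23, then count y ∈ F_23 with y² ≡ rhs.
  x = 0: rhs = 19, matching y values: none (0 points).
  x = 1: rhs = 10, matching y values: none (0 points).
  x = 2: rhs = 7, matching y values: none (0 points).
  x = 3: rhs = 16, matching y values: 4, 19 (2 points).
  x = 4: rhs = 20, matching y values: none (0 points).
  x = 5: rhs = 2, matching y values: 5, 18 (2 points).
  x = 6: rhs = 14, matching y values: none (0 points).
  x = 7: rhs = 16, matching y values: 4, 19 (2 points).
  x = 8: rhs = 14, matching y values: none (0 points).
  x = 9: rhs = 14, matching y values: none (0 points).
  x = 10: rhs = 22, matching y values: none (0 points).
  x = 11: rhs = 21, matching y values: none (0 points).
  x = 12: rhs = 17, matching y values: none (0 points).
  x = 13: rhs = 16, matching y values: 4, 19 (2 points).
  x = 14: rhs = 1, matching y values: 1, 22 (2 points).
  x = 15: rhs = 1, matching y values: 1, 22 (2 points).
  x = 16: rhs = 22, matching y values: none (0 points).
  x = 17: rhs = 1, matching y values: 1, 22 (2 points).
  x = 18: rhs = 13, matching y values: 6, 17 (2 points).
  x = 19: rhs = 18, matching y values: 8, 15 (2 points).
  x = 20: rhs = 22, matching y values: none (0 points).
  x = 21: rhs = 8, matching y values: 10, 13 (2 points).
  x = 22: rhs = 5, matching y values: none (0 points).
Total affine count: 20.
Full point count |E(F_23)| = 20 + 1 = 21.
Hasse bound: |21 − (23+1)| = |-3| = 3 ≤ 2√23 ≈ 9.5917 ✓.


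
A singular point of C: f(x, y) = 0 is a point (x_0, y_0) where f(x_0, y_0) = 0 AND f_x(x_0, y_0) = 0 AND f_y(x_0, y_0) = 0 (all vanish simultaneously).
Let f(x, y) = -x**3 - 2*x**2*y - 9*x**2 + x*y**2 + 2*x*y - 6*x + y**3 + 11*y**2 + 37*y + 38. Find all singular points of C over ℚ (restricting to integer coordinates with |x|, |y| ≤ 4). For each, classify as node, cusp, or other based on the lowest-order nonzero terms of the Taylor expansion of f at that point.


Singular points: {(-1, -3)}; classification: cusp.

Compute partial derivatives:
  f_x = -3*x**2 - 4*x*y - 18*x + y**2 + 2*y - 6.
  f_y = -2*x**2 + 2*x*y + 2*x + 3*y**2 + 22*y + 37.
Scan x_0 ∈ {−4, ..., 4}. For each x_0, f_y(x_0, y) is a polynomial in y; find its integer roots y ∈ {−4, ..., 4}, then test f_x and f at those candidates.
  x = -4: f_y(-4, y) = 3*y**2 + 14*y - 3; no integer root y with |y| ≤ 4.
  x = -3: f_y(-3, y) = 3*y**2 + 16*y + 13; vanishes at y ∈ {-1}. (-3, -1): f_x = 8 ≠ 0.
  x = -2: f_y(-2, y) = 3*y**2 + 18*y + 25; no integer root y with |y| ≤ 4.
  x = -1: f_y(-1, y) = 3*y**2 + 20*y + 33; vanishes at y ∈ {-3}. (-1, -3): f_x = 0, f = 0 — SINGULAR.
  x = 0: f_y(0, y) = 3*y**2 + 22*y + 37; no integer root y with |y| ≤ 4.
  x = 1: f_y(1, y) = 3*y**2 + 24*y + 37; no integer root y with |y| ≤ 4.
  x = 2: f_y(2, y) = 3*y**2 + 26*y + 33; no integer root y with |y| ≤ 4.
  x = 3: f_y(3, y) = 3*y**2 + 28*y + 25; vanishes at y ∈ {-1}. (3, -1): f_x = -76 ≠ 0.
  x = 4: f_y(4, y) = 3*y**2 + 30*y + 13; no integer root y with |y| ≤ 4.
Only singular point on the grid: (-1, -3).
Classify: substitute x = -1 + u, y = -3 + v and expand: f = -u**3 - 2*u**2*v + u*v**2 + v**3 + v**2.
No constant or linear terms (consistent with a singular point). Quadratic part: v**2. Cubic part: -u**3 - 2*u**2*v + u*v**2 + v**3.
The quadratic part v**2 is a perfect square, so there is a single (double) tangent line v = 0, i.e. y = -3. Restricting the cubic part to that line (v = 0) leaves -u**3 ≠ 0, so f is not divisible by v and the branch is v² ≈ u**3 to lowest order — this is a cusp.
Classification: cusp.


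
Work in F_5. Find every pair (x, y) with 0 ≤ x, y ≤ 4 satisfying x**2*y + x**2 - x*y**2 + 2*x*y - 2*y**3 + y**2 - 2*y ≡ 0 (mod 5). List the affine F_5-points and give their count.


Affine F_5-points: {(0, 0), (0, 4), (1, 1), (1, 3)}; count = 4.

For each of the 25 pairs (x, y) ∈ F_5², evaluate f(x, y) mod 5. Record the zeros.
  x = 0: [0↦0, 1↦2, 2↦4, 3↦4, 4↦0]  zeros at y ∈ {0, 4}
  x = 1: [0↦1, 1↦0, 2↦2, 3↦0, 4↦2]  zeros at y ∈ {1, 3}
  x = 2: [0↦4, 1↦2, 2↦1, 3↦4, 4↦4]  zeros at y ∈ ∅
  x = 3: [0↦4, 1↦3, 2↦1, 3↦1, 4↦1]  zeros at y ∈ ∅
  x = 4: [0↦1, 1↦3, 2↦2, 3↦1, 4↦3]  zeros at y ∈ ∅
Collecting zeros: affine points = {(0, 0), (0, 4), (1, 1), (1, 3)}.
Total count |C(F_5)_aff| = 4.


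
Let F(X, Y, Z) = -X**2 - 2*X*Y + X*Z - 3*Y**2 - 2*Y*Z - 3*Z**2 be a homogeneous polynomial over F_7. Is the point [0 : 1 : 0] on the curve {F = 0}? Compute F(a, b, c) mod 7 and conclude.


F(0,1,0) ≡ 4 (mod 7); P is NOT on the curve.

Evaluate F(0, 1, 0) term-by-term (mod 7).
  -X**2 ↦ -1·0·1·1 = 0
  -2*X*Y ↦ -2·0·1·1 = 0
  X*Z ↦ 1·0·1·0 = 0
  -3*Y**2 ↦ -3·1·1·1 = -3
  -2*Y*Z ↦ -2·1·1·0 = 0
  -3*Z**2 ↦ -3·1·1·0 = 0
Sum: F(0, 1, 0) = (0) + (0) + (0) + (-3) + (0) + (0) = -3.
Reducing mod 7: -3 ≡ 4 (mod 7).
Since F(a, b, c) ≡ 4 ≠ 0 (mod 7), P does NOT lie on the curve.


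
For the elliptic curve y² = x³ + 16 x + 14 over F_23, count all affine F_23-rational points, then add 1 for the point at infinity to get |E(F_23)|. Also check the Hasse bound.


Affine points = {(1, 10), (1, 13), (2, 10), (2, 13), (4, 2), (4, 21), (5, 9), (5, 14), (6, 2), (6, 21), (7, 3), (7, 20), (9, 6), (9, 17), (10, 1), (10, 22), (11, 7), (11, 16), (12, 5), (12, 18), (13, 2), (13, 21), (15, 8), (15, 15), (17, 1), (17, 22), (18, 4), (18, 19), (19, 1), (19, 22), (20, 10), (20, 13)}; affine count = 32; |E(F_23)| = 33.

Discriminant check: Δ ∝ 4a³ + 27b² = 4·16³ + 27·14² = 4·4096 + 27·196 ≡ 10 (mod 23). Nonzero ⇒ E is nonsingular.
For each x ∈ F_23, compute rhs = x³ + 16·x + 14 mod 23, then count y ∈ F_23 with y² ≡ rhs.
  x = 0: rhs = 14, matching y values: none (0 points).
  x = 1: rhs = 8, matching y values: 10, 13 (2 points).
  x = 2: rhs = 8, matching y values: 10, 13 (2 points).
  x = 3: rhs = 20, matching y values: none (0 points).
  x = 4: rhs = 4, matching y values: 2, 21 (2 points).
  x = 5: rhs = 12, matching y values: 9, 14 (2 points).
  x = 6: rhs = 4, matching y values: 2, 21 (2 points).
  x = 7: rhs = 9, matching y values: 3, 20 (2 points).
  x = 8: rhs = 10, matching y values: none (0 points).
  x = 9: rhs = 13, matching y values: 6, 17 (2 points).
  x = 10: rhs = 1, matching y values: 1, 22 (2 points).
  x = 11: rhs = 3, matching y values: 7, 16 (2 points).
  x = 12: rhs = 2, matching y values: 5, 18 (2 points).
  x = 13: rhs = 4, matching y values: 2, 21 (2 points).
  x = 14: rhs = 15, matching y values: none (0 points).
  x = 15: rhs = 18, matching y values: 8, 15 (2 points).
  x = 16: rhs = 19, matching y values: none (0 points).
  x = 17: rhs = 1, matching y values: 1, 22 (2 points).
  x = 18: rhs = 16, matching y values: 4, 19 (2 points).
  x = 19: rhs = 1, matching y values: 1, 22 (2 points).
  x = 20: rhs = 8, matching y values: 10, 13 (2 points).
  x = 21: rhs = 20, matching y values: none (0 points).
  x = 22: rhs = 20, matching y values: none (0 points).
Total affine count: 32.
Full point count |E(F_23)| = 32 + 1 = 33.
Hasse bound: |33 − (23+1)| = |9| = 9 ≤ 2√23 ≈ 9.5917 ✓.


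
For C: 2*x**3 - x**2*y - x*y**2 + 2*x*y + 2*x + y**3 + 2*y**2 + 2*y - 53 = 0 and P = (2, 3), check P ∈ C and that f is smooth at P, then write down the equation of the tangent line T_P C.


Tangent line at P: 11*x + 29*y - 109 = 0.

Step 1: f(2, 3) = 0, so P lies on C.
Step 2: partial derivatives
  f_x(x, y) = 6*x**2 - 2*x*y - y**2 + 2*y + 2, f_y(x, y) = -x**2 - 2*x*y + 2*x + 3*y**2 + 4*y + 2.
  f_x(P) = 11, f_y(P) = 29 (gradient nonzero, so P is smooth).
Step 3: tangent line at P: 11·(x − 2) + 29·(y − 3) = 0.
Expanding: 11*x + 29*y - 109 = 0.


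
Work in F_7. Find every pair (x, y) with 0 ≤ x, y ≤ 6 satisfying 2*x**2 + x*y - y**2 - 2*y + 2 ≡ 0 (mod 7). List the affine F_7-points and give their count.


Affine F_7-points: {(3, 3), (3, 5), (4, 1), (5, 5), (6, 1), (6, 3)}; count = 6.

For each of the 49 pairs (x, y) ∈ F_7², evaluate f(x, y) mod 7. Record the zeros.
  x = 0: [0↦2, 1↦6, 2↦1, 3↦1, 4↦6, 5↦2, 6↦3]  zeros at y ∈ ∅
  x = 1: [0↦4, 1↦2, 2↦5, 3↦6, 4↦5, 5↦2, 6↦4]  zeros at y ∈ ∅
  x = 2: [0↦3, 1↦2, 2↦6, 3↦1, 4↦1, 5↦6, 6↦2]  zeros at y ∈ ∅
  x = 3: [0↦6, 1↦6, 2↦4, 3↦0, 4↦1, 5↦0, 6↦4]  zeros at y ∈ {3, 5}
  x = 4: [0↦6, 1↦0, 2↦6, 3↦3, 4↦5, 5↦5, 6↦3]  zeros at y ∈ {1}
  x = 5: [0↦3, 1↦5, 2↦5, 3↦3, 4↦6, 5↦0, 6↦6]  zeros at y ∈ {5}
  x = 6: [0↦4, 1↦0, 2↦1, 3↦0, 4↦4, 5↦6, 6↦6]  zeros at y ∈ {1, 3}
Collecting zeros: affine points = {(3, 3), (3, 5), (4, 1), (5, 5), (6, 1), (6, 3)}.
Total count |C(F_7)_aff| = 6.


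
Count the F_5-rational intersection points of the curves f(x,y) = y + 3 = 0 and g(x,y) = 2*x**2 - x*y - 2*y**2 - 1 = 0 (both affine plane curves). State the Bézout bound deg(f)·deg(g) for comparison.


Common zeros: {(2, 2), (4, 2)}; count = 2; Bézout bound = 2.

deg(f) = 1, deg(g) = 2, so Bézout bound = 2.
Scan x ∈ F_5. For each x, list the y ∈ F_5 with f(x, y) ≡ 0 and those with g(x, y) ≡ 0 (mod 5); the common zeros in that column are the intersection.
  x = 0: f ≡ 0 at y ∈ {2}; g ≡ 0 at y ∈ ∅; common: ∅.
  x = 1: f ≡ 0 at y ∈ {2}; g ≡ 0 at y ∈ {3, 4}; common: ∅.
  x = 2: f ≡ 0 at y ∈ {2}; g ≡ 0 at y ∈ {2}; common: {2}.
  x = 3: f ≡ 0 at y ∈ {2}; g ≡ 0 at y ∈ {3}; common: ∅.
  x = 4: f ≡ 0 at y ∈ {2}; g ≡ 0 at y ∈ {1, 2}; common: {2}.
Collecting: common zeros = {(2, 2), (4, 2)}, so the count is 2.
Comparison with the Bézout bound: 2 ≤ 2 = deg(f)·deg(g), as expected for curves with no common component (the bound is attained).


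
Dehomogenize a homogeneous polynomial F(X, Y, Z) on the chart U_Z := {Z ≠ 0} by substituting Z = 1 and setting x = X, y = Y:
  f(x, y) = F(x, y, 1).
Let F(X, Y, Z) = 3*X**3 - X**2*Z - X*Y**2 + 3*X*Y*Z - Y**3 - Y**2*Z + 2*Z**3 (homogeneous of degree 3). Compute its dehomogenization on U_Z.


f(x, y) = 3*x**3 - x**2 - x*y**2 + 3*x*y - y**3 - y**2 + 2

On U_Z we set Z = 1. Each monomial c·X^i·Y^j·Z^k in F becomes c·x^i·y^j·1^k = c·x^i·y^j.
Substituting Z = 1: F(X, Y, 1) = 3*x**3 - x**2 - x*y**2 + 3*x*y - y**3 - y**2 + 2.
Note: deg(f) ≤ deg(F) = 3; strict inequality happens when F is divisible by Z (lost terms).


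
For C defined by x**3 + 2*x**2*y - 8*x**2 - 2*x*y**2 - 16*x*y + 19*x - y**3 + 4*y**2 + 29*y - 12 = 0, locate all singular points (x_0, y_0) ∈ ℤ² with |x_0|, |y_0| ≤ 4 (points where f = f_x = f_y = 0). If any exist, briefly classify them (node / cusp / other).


Singular points: {(3, -1)}; classification: node.

Compute partial derivatives:
  f_x = 3*x**2 + 4*x*y - 16*x - 2*y**2 - 16*y + 19.
  f_y = 2*x**2 - 4*x*y - 16*x - 3*y**2 + 8*y + 29.
Scan x_0 ∈ {−4, ..., 4}. For each x_0, f_y(x_0, y) is a polynomial in y; find its integer roots y ∈ {−4, ..., 4}, then test f_x and f at those candidates.
  x = -4: f_y(-4, y) = -3*y**2 + 24*y + 125; no integer root y with |y| ≤ 4.
  x = -3: f_y(-3, y) = -3*y**2 + 20*y + 95; no integer root y with |y| ≤ 4.
  x = -2: f_y(-2, y) = -3*y**2 + 16*y + 69; no integer root y with |y| ≤ 4.
  x = -1: f_y(-1, y) = -3*y**2 + 12*y + 47; no integer root y with |y| ≤ 4.
  x = 0: f_y(0, y) = -3*y**2 + 8*y + 29; no integer root y with |y| ≤ 4.
  x = 1: f_y(1, y) = -3*y**2 + 4*y + 15; vanishes at y ∈ {3}. (1, 3): f_x = -48 ≠ 0.
  x = 2: f_y(2, y) = 5 - 3*y**2; no integer root y with |y| ≤ 4.
  x = 3: f_y(3, y) = -3*y**2 - 4*y - 1; vanishes at y ∈ {-1}. (3, -1): f_x = 0, f = 0 — SINGULAR.
  x = 4: f_y(4, y) = -3*y**2 - 8*y - 3; no integer root y with |y| ≤ 4.
Only singular point on the grid: (3, -1).
Classify: substitute x = 3 + u, y = -1 + v and expand: f = u**3 + 2*u**2*v - u**2 - 2*u*v**2 - v**3 + v**2.
No constant or linear terms (consistent with a singular point). Quadratic part: -u**2 + v**2. Cubic part: u**3 + 2*u**2*v - 2*u*v**2 - v**3.
The quadratic part v**2 - u**2 = (v − u)(v + u) splits into two distinct linear factors, so there are two distinct tangent lines y − -1 = ±(x − 3) — this is a node (ordinary double point).
Classification: node.


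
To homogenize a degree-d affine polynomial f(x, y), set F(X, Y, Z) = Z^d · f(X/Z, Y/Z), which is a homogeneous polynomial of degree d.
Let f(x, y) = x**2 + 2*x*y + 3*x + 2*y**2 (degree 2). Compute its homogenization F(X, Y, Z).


F(X, Y, Z) = X**2 + 2*X*Y + 3*X*Z + 2*Y**2

deg(f) = 2.
Substitute x = X/Z, y = Y/Z into f, then multiply by Z^2.
  monomial 1·x^2·y^0 ↦ 1·X^2·Y^0·Z^0.
  monomial 2·x^1·y^1 ↦ 2·X^1·Y^1·Z^0.
  monomial 3·x^1·y^0 ↦ 3·X^1·Y^0·Z^1.
  monomial 2·x^0·y^2 ↦ 2·X^0·Y^2·Z^0.
Collecting: F(X, Y, Z) = X**2 + 2*X*Y + 3*X*Z + 2*Y**2.


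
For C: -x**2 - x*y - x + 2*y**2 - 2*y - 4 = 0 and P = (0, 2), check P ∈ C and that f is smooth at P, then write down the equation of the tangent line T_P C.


Tangent line at P: -3*x + 6*y - 12 = 0.

Step 1: f(0, 2) = 0, so P lies on C.
Step 2: partial derivatives
  f_x(x, y) = -2*x - y - 1, f_y(x, y) = -x + 4*y - 2.
  f_x(P) = -3, f_y(P) = 6 (gradient nonzero, so P is smooth).
Step 3: tangent line at P: -3·(x − 0) + 6·(y − 2) = 0.
Expanding: -3*x + 6*y - 12 = 0.


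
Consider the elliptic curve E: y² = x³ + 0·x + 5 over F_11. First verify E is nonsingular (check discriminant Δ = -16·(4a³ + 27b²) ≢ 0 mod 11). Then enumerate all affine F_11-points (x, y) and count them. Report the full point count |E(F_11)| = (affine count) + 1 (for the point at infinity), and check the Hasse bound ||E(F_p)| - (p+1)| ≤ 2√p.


Affine points = {(0, 4), (0, 7), (4, 5), (4, 6), (5, 3), (5, 8), (6, 1), (6, 10), (8, 0), (10, 2), (10, 9)}; affine count = 11; |E(F_11)| = 12.

Discriminant check: Δ ∝ 4a³ + 27b² = 4·0³ + 27·5² = 4·0 + 27·25 ≡ 4 (mod 11). Nonzero ⇒ E is nonsingular.
For each x ∈ F_11, compute rhs = x³ + 0·x + 5 mod 11, then count y ∈ F_11 with y² ≡ rhs.
  x = 0: rhs = 5, matching y values: 4, 7 (2 points).
  x = 1: rhs = 6, matching y values: none (0 points).
  x = 2: rhs = 2, matching y values: none (0 points).
  x = 3: rhs = 10, matching y values: none (0 points).
  x = 4: rhs = 3, matching y values: 5, 6 (2 points).
  x = 5: rhs = 9, matching y values: 3, 8 (2 points).
  x = 6: rhs = 1, matching y values: 1, 10 (2 points).
  x = 7: rhs = 7, matching y values: none (0 points).
  x = 8: rhs = 0, matching y values: 0 (1 points).
  x = 9: rhs = 8, matching y values: none (0 points).
  x = 10: rhs = 4, matching y values: 2, 9 (2 points).
Total affine count: 11.
Full point count |E(F_11)| = 11 + 1 = 12.
Hasse bound: |12 − (11+1)| = |0| = 0 ≤ 2√11 ≈ 6.6332 ✓.


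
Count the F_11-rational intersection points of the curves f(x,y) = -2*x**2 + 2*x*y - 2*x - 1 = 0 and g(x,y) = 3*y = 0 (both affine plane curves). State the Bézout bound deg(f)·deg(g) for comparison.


Common zeros: ∅; count = 0; Bézout bound = 2.

deg(f) = 2, deg(g) = 1, so Bézout bound = 2.
Scan x ∈ F_11. For each x, list the y ∈ F_11 with f(x, y) ≡ 0 and those with g(x, y) ≡ 0 (mod 11); the common zeros in that column are the intersection.
  x = 0: f ≡ 0 at y ∈ ∅; g ≡ 0 at y ∈ {0}; common: ∅.
  x = 1: f ≡ 0 at y ∈ {8}; g ≡ 0 at y ∈ {0}; common: ∅.
  x = 2: f ≡ 0 at y ∈ {6}; g ≡ 0 at y ∈ {0}; common: ∅.
  x = 3: f ≡ 0 at y ∈ {6}; g ≡ 0 at y ∈ {0}; common: ∅.
  x = 4: f ≡ 0 at y ∈ {1}; g ≡ 0 at y ∈ {0}; common: ∅.
  x = 5: f ≡ 0 at y ∈ {5}; g ≡ 0 at y ∈ {0}; common: ∅.
  x = 6: f ≡ 0 at y ∈ {8}; g ≡ 0 at y ∈ {0}; common: ∅.
  x = 7: f ≡ 0 at y ∈ {1}; g ≡ 0 at y ∈ {0}; common: ∅.
  x = 8: f ≡ 0 at y ∈ {7}; g ≡ 0 at y ∈ {0}; common: ∅.
  x = 9: f ≡ 0 at y ∈ {7}; g ≡ 0 at y ∈ {0}; common: ∅.
  x = 10: f ≡ 0 at y ∈ {5}; g ≡ 0 at y ∈ {0}; common: ∅.
Collecting: common zeros = ∅, so the count is 0.
Comparison with the Bézout bound: 0 ≤ 2 = deg(f)·deg(g), as expected for curves with no common component (the affine F_11-count falls short of the bound because intersections may lie at infinity, over extension fields, or carry multiplicity).


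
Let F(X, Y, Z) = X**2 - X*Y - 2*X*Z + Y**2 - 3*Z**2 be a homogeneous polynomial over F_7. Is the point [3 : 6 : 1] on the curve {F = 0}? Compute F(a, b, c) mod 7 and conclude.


F(3,6,1) ≡ 4 (mod 7); P is NOT on the curve.

Evaluate F(3, 6, 1) term-by-term (mod 7).
  X**2 ↦ 1·9·1·1 = 9
  -X*Y ↦ -1·3·6·1 = -18
  -2*X*Z ↦ -2·3·1·1 = -6
  Y**2 ↦ 1·1·36·1 = 36
  -3*Z**2 ↦ -3·1·1·1 = -3
Sum: F(3, 6, 1) = (9) + (-18) + (-6) + (36) + (-3) = 18.
Reducing mod 7: 18 ≡ 4 (mod 7).
Since F(a, b, c) ≡ 4 ≠ 0 (mod 7), P does NOT lie on the curve.


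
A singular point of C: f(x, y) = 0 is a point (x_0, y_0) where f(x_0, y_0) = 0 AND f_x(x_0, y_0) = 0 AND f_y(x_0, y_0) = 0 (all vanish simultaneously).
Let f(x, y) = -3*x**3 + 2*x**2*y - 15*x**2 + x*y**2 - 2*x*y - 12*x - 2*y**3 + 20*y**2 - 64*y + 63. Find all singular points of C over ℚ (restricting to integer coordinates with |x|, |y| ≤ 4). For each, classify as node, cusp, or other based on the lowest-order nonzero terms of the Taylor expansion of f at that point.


Singular points: {(-1, 3)}; classification: cusp.

Compute partial derivatives:
  f_x = -9*x**2 + 4*x*y - 30*x + y**2 - 2*y - 12.
  f_y = 2*x**2 + 2*x*y - 2*x - 6*y**2 + 40*y - 64.
Scan x_0 ∈ {−4, ..., 4}. For each x_0, f_y(x_0, y) is a polynomial in y; find its integer roots y ∈ {−4, ..., 4}, then test f_x and f at those candidates.
  x = -4: f_y(-4, y) = -6*y**2 + 32*y - 24; no integer root y with |y| ≤ 4.
  x = -3: f_y(-3, y) = -6*y**2 + 34*y - 40; vanishes at y ∈ {4}. (-3, 4): f_x = -43 ≠ 0.
  x = -2: f_y(-2, y) = -6*y**2 + 36*y - 52; no integer root y with |y| ≤ 4.
  x = -1: f_y(-1, y) = -6*y**2 + 38*y - 60; vanishes at y ∈ {3}. (-1, 3): f_x = 0, f = 0 — SINGULAR.
  x = 0: f_y(0, y) = -6*y**2 + 40*y - 64; vanishes at y ∈ {4}. (0, 4): f_x = -4 ≠ 0.
  x = 1: f_y(1, y) = -6*y**2 + 42*y - 64; no integer root y with |y| ≤ 4.
  x = 2: f_y(2, y) = -6*y**2 + 44*y - 60; no integer root y with |y| ≤ 4.
  x = 3: f_y(3, y) = -6*y**2 + 46*y - 52; no integer root y with |y| ≤ 4.
  x = 4: f_y(4, y) = -6*y**2 + 48*y - 40; no integer root y with |y| ≤ 4.
Only singular point on the grid: (-1, 3).
Classify: substitute x = -1 + u, y = 3 + v and expand: f = -3*u**3 + 2*u**2*v + u*v**2 - 2*v**3 + v**2.
No constant or linear terms (consistent with a singular point). Quadratic part: v**2. Cubic part: -3*u**3 + 2*u**2*v + u*v**2 - 2*v**3.
The quadratic part v**2 is a perfect square, so there is a single (double) tangent line v = 0, i.e. y = 3. Restricting the cubic part to that line (v = 0) leaves -3*u**3 ≠ 0, so f is not divisible by v and the branch is v² ≈ 3*u**3 to lowest order — this is a cusp.
Classification: cusp.


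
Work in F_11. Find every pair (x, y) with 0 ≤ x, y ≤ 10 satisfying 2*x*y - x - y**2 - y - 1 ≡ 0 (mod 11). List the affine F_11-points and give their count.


Affine F_11-points: {(1, 5), (1, 7), (3, 1), (3, 4), (6, 2), (6, 9), (7, 3), (7, 10), (10, 0), (10, 8)}; count = 10.

For each of the 121 pairs (x, y) ∈ F_11², evaluate f(x, y) mod 11. Record the zeros.
  x = 0: [0↦10, 1↦8, 2↦4, 3↦9, 4↦1, 5↦2, 6↦1, 7↦9, 8↦4, 9↦8, 10↦10]  zeros at y ∈ ∅
  x = 1: [0↦9, 1↦9, 2↦7, 3↦3, 4↦8, 5↦0, 6↦1, 7↦0, 8↦8, 9↦3, 10↦7]  zeros at y ∈ {5, 7}
  x = 2: [0↦8, 1↦10, 2↦10, 3↦8, 4↦4, 5↦9, 6↦1, 7↦2, 8↦1, 9↦9, 10↦4]  zeros at y ∈ ∅
  x = 3: [0↦7, 1↦0, 2↦2, 3↦2, 4↦0, 5↦7, 6↦1, 7↦4, 8↦5, 9↦4, 10↦1]  zeros at y ∈ {1, 4}
  x = 4: [0↦6, 1↦1, 2↦5, 3↦7, 4↦7, 5↦5, 6↦1, 7↦6, 8↦9, 9↦10, 10↦9]  zeros at y ∈ ∅
  x = 5: [0↦5, 1↦2, 2↦8, 3↦1, 4↦3, 5↦3, 6↦1, 7↦8, 8↦2, 9↦5, 10↦6]  zeros at y ∈ ∅
  x = 6: [0↦4, 1↦3, 2↦0, 3↦6, 4↦10, 5↦1, 6↦1, 7↦10, 8↦6, 9↦0, 10↦3]  zeros at y ∈ {2, 9}
  x = 7: [0↦3, 1↦4, 2↦3, 3↦0, 4↦6, 5↦10, 6↦1, 7↦1, 8↦10, 9↦6, 10↦0]  zeros at y ∈ {3, 10}
  x = 8: [0↦2, 1↦5, 2↦6, 3↦5, 4↦2, 5↦8, 6↦1, 7↦3, 8↦3, 9↦1, 10↦8]  zeros at y ∈ ∅
  x = 9: [0↦1, 1↦6, 2↦9, 3↦10, 4↦9, 5↦6, 6↦1, 7↦5, 8↦7, 9↦7, 10↦5]  zeros at y ∈ ∅
  x = 10: [0↦0, 1↦7, 2↦1, 3↦4, 4↦5, 5↦4, 6↦1, 7↦7, 8↦0, 9↦2, 10↦2]  zeros at y ∈ {0, 8}
Collecting zeros: affine points = {(1, 5), (1, 7), (3, 1), (3, 4), (6, 2), (6, 9), (7, 3), (7, 10), (10, 0), (10, 8)}.
Total count |C(F_11)_aff| = 10.


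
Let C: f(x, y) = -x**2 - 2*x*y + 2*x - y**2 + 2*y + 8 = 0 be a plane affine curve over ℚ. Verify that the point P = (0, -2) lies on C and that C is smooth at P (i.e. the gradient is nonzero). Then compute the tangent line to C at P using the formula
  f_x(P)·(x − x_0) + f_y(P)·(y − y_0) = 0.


Tangent line at P: 6*x + 6*y + 12 = 0.

Step 1: f(0, -2) = 0, so P lies on C.
Step 2: partial derivatives
  f_x(x, y) = -2*x - 2*y + 2, f_y(x, y) = -2*x - 2*y + 2.
  f_x(P) = 6, f_y(P) = 6 (gradient nonzero, so P is smooth).
Step 3: tangent line at P: 6·(x − 0) + 6·(y − -2) = 0.
Expanding: 6*x + 6*y + 12 = 0.


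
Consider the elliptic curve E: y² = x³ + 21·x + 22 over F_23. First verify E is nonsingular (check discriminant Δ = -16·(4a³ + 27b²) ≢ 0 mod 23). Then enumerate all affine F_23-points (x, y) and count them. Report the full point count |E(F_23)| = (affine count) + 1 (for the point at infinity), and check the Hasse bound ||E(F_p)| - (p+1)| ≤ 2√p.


Affine points = {(2, 7), (2, 16), (4, 3), (4, 20), (7, 11), (7, 12), (8, 9), (8, 14), (10, 6), (10, 17), (12, 1), (12, 22), (13, 10), (13, 13), (14, 1), (14, 22), (15, 3), (15, 20), (17, 5), (17, 18), (19, 9), (19, 14), (20, 1), (20, 22), (21, 8), (21, 15), (22, 0)}; affine count = 27; |E(F_23)| = 28.

Discriminant check: Δ ∝ 4a³ + 27b² = 4·21³ + 27·22² = 4·9261 + 27·484 ≡ 18 (mod 23). Nonzero ⇒ E is nonsingular.
For each x ∈ F_23, compute rhs = x³ + 21·x + 22 mod 23, then count y ∈ F_23 with y² ≡ rhs.
  x = 0: rhs = 22, matching y values: none (0 points).
  x = 1: rhs = 21, matching y values: none (0 points).
  x = 2: rhs = 3, matching y values: 7, 16 (2 points).
  x = 3: rhs = 20, matching y values: none (0 points).
  x = 4: rhs = 9, matching y values: 3, 20 (2 points).
  x = 5: rhs = 22, matching y values: none (0 points).
  x = 6: rhs = 19, matching y values: none (0 points).
  x = 7: rhs = 6, matching y values: 11, 12 (2 points).
  x = 8: rhs = 12, matching y values: 9, 14 (2 points).
  x = 9: rhs = 20, matching y values: none (0 points).
  x = 10: rhs = 13, matching y values: 6, 17 (2 points).
  x = 11: rhs = 20, matching y values: none (0 points).
  x = 12: rhs = 1, matching y values: 1, 22 (2 points).
  x = 13: rhs = 8, matching y values: 10, 13 (2 points).
  x = 14: rhs = 1, matching y values: 1, 22 (2 points).
  x = 15: rhs = 9, matching y values: 3, 20 (2 points).
  x = 16: rhs = 15, matching y values: none (0 points).
  x = 17: rhs = 2, matching y values: 5, 18 (2 points).
  x = 18: rhs = 22, matching y values: none (0 points).
  x = 19: rhs = 12, matching y values: 9, 14 (2 points).
  x = 20: rhs = 1, matching y values: 1, 22 (2 points).
  x = 21: rhs = 18, matching y values: 8, 15 (2 points).
  x = 22: rhs = 0, matching y values: 0 (1 points).
Total affine count: 27.
Full point count |E(F_23)| = 27 + 1 = 28.
Hasse bound: |28 − (23+1)| = |4| = 4 ≤ 2√23 ≈ 9.5917 ✓.


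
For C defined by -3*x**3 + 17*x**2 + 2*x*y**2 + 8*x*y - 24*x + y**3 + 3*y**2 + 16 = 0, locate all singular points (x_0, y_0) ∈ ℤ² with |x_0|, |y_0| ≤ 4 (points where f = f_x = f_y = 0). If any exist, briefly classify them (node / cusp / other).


Singular points: {(2, -2)}; classification: node.

Compute partial derivatives:
  f_x = -9*x**2 + 34*x + 2*y**2 + 8*y - 24.
  f_y = 4*x*y + 8*x + 3*y**2 + 6*y.
Scan x_0 ∈ {−4, ..., 4}. For each x_0, f_y(x_0, y) is a polynomial in y; find its integer roots y ∈ {−4, ..., 4}, then test f_x and f at those candidates.
  x = -4: f_y(-4, y) = 3*y**2 - 10*y - 32; vanishes at y ∈ {-2}. (-4, -2): f_x = -312 ≠ 0.
  x = -3: f_y(-3, y) = 3*y**2 - 6*y - 24; vanishes at y ∈ {-2, 4}. (-3, -2): f_x = -215 ≠ 0; (-3, 4): f_x = -143 ≠ 0.
  x = -2: f_y(-2, y) = 3*y**2 - 2*y - 16; vanishes at y ∈ {-2}. (-2, -2): f_x = -136 ≠ 0.
  x = -1: f_y(-1, y) = 3*y**2 + 2*y - 8; vanishes at y ∈ {-2}. (-1, -2): f_x = -75 ≠ 0.
  x = 0: f_y(0, y) = 3*y**2 + 6*y; vanishes at y ∈ {-2, 0}. (0, -2): f_x = -32 ≠ 0; (0, 0): f_x = -24 ≠ 0.
  x = 1: f_y(1, y) = 3*y**2 + 10*y + 8; vanishes at y ∈ {-2}. (1, -2): f_x = -7 ≠ 0.
  x = 2: f_y(2, y) = 3*y**2 + 14*y + 16; vanishes at y ∈ {-2}. (2, -2): f_x = 0, f = 0 — SINGULAR.
  x = 3: f_y(3, y) = 3*y**2 + 18*y + 24; vanishes at y ∈ {-4, -2}. (3, -4): f_x = -3 ≠ 0; (3, -2): f_x = -11 ≠ 0.
  x = 4: f_y(4, y) = 3*y**2 + 22*y + 32; vanishes at y ∈ {-2}. (4, -2): f_x = -40 ≠ 0.
Only singular point on the grid: (2, -2).
Classify: substitute x = 2 + u, y = -2 + v and expand: f = -3*u**3 - u**2 + 2*u*v**2 + v**3 + v**2.
No constant or linear terms (consistent with a singular point). Quadratic part: -u**2 + v**2. Cubic part: -3*u**3 + 2*u*v**2 + v**3.
The quadratic part v**2 - u**2 = (v − u)(v + u) splits into two distinct linear factors, so there are two distinct tangent lines y − -2 = ±(x − 2) — this is a node (ordinary double point).
Classification: node.


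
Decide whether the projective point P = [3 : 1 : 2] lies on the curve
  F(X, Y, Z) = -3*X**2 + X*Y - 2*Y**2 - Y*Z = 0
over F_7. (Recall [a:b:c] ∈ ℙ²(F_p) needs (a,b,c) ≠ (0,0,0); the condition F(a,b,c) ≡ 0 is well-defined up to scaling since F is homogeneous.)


F(3,1,2) ≡ 0 (mod 7); P is on the curve.

Evaluate F(3, 1, 2) term-by-term (mod 7).
  -3*X**2 ↦ -3·9·1·1 = -27
  X*Y ↦ 1·3·1·1 = 3
  -2*Y**2 ↦ -2·1·1·1 = -2
  -Y*Z ↦ -1·1·1·2 = -2
Sum: F(3, 1, 2) = (-27) + (3) + (-2) + (-2) = -28.
Reducing mod 7: -28 ≡ 0 (mod 7).
Since F(a, b, c) ≡ 0 (mod 7), P lies on the curve.


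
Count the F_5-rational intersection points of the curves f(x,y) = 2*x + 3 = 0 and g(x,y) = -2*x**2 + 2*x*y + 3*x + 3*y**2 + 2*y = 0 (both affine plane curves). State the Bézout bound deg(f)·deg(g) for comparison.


Common zeros: {(1, 3), (1, 4)}; count = 2; Bézout bound = 2.

deg(f) = 1, deg(g) = 2, so Bézout bound = 2.
Scan x ∈ F_5. For each x, list the y ∈ F_5 with f(x, y) ≡ 0 and those with g(x, y) ≡ 0 (mod 5); the common zeros in that column are the intersection.
  x = 0: f ≡ 0 at y ∈ ∅; g ≡ 0 at y ∈ {0, 1}; common: ∅.
  x = 1: f ≡ 0 at y ∈ {0, 1, 2, 3, 4}; g ≡ 0 at y ∈ {3, 4}; common: {3, 4}.
  x = 2: f ≡ 0 at y ∈ ∅; g ≡ 0 at y ∈ {4}; common: ∅.
  x = 3: f ≡ 0 at y ∈ ∅; g ≡ 0 at y ∈ ∅; common: ∅.
  x = 4: f ≡ 0 at y ∈ ∅; g ≡ 0 at y ∈ {0}; common: ∅.
Collecting: common zeros = {(1, 3), (1, 4)}, so the count is 2.
Comparison with the Bézout bound: 2 ≤ 2 = deg(f)·deg(g), as expected for curves with no common component (the bound is attained).


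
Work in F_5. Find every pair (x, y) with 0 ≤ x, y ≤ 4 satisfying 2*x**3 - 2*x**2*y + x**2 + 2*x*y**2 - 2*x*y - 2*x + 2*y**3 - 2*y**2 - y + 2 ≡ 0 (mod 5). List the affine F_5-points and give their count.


Affine F_5-points: {(0, 3), (1, 1), (3, 1), (4, 1)}; count = 4.

For each of the 25 pairs (x, y) ∈ F_5², evaluate f(x, y) mod 5. Record the zeros.
  x = 0: [0↦2, 1↦1, 2↦3, 3↦0, 4↦4]  zeros at y ∈ {3}
  x = 1: [0↦3, 1↦0, 2↦4, 3↦2, 4↦1]  zeros at y ∈ {1}
  x = 2: [0↦3, 1↦4, 2↦1, 3↦1, 4↦1]  zeros at y ∈ ∅
  x = 3: [0↦4, 1↦0, 2↦1, 3↦4, 4↦1]  zeros at y ∈ {1}
  x = 4: [0↦3, 1↦0, 2↦1, 3↦3, 4↦3]  zeros at y ∈ {1}
Collecting zeros: affine points = {(0, 3), (1, 1), (3, 1), (4, 1)}.
Total count |C(F_5)_aff| = 4.


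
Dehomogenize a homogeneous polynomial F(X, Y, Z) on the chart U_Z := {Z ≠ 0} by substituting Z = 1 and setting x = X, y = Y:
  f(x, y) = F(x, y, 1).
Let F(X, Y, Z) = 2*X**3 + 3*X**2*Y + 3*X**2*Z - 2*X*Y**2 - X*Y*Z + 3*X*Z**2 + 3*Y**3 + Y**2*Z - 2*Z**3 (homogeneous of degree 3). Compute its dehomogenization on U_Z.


f(x, y) = 2*x**3 + 3*x**2*y + 3*x**2 - 2*x*y**2 - x*y + 3*x + 3*y**3 + y**2 - 2

On U_Z we set Z = 1. Each monomial c·X^i·Y^j·Z^k in F becomes c·x^i·y^j·1^k = c·x^i·y^j.
Substituting Z = 1: F(X, Y, 1) = 2*x**3 + 3*x**2*y + 3*x**2 - 2*x*y**2 - x*y + 3*x + 3*y**3 + y**2 - 2.
Note: deg(f) ≤ deg(F) = 3; strict inequality happens when F is divisible by Z (lost terms).


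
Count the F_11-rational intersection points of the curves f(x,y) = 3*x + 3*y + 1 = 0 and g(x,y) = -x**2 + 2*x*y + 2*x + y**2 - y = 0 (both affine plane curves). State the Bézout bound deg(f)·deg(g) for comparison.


Common zeros: {(3, 4), (4, 3)}; count = 2; Bézout bound = 2.

deg(f) = 1, deg(g) = 2, so Bézout bound = 2.
Scan x ∈ F_11. For each x, list the y ∈ F_11 with f(x, y) ≡ 0 and those with g(x, y) ≡ 0 (mod 11); the common zeros in that column are the intersection.
  x = 0: f ≡ 0 at y ∈ {7}; g ≡ 0 at y ∈ {0, 1}; common: ∅.
  x = 1: f ≡ 0 at y ∈ {6}; g ≡ 0 at y ∈ ∅; common: ∅.
  x = 2: f ≡ 0 at y ∈ {5}; g ≡ 0 at y ∈ {0, 8}; common: ∅.
  x = 3: f ≡ 0 at y ∈ {4}; g ≡ 0 at y ∈ {2, 4}; common: {4}.
  x = 4: f ≡ 0 at y ∈ {3}; g ≡ 0 at y ∈ {1, 3}; common: {3}.
  x = 5: f ≡ 0 at y ∈ {2}; g ≡ 0 at y ∈ {5, 8}; common: ∅.
  x = 6: f ≡ 0 at y ∈ {1}; g ≡ 0 at y ∈ ∅; common: ∅.
  x = 7: f ≡ 0 at y ∈ {0}; g ≡ 0 at y ∈ {4, 5}; common: ∅.
  x = 8: f ≡ 0 at y ∈ {10}; g ≡ 0 at y ∈ ∅; common: ∅.
  x = 9: f ≡ 0 at y ∈ {9}; g ≡ 0 at y ∈ ∅; common: ∅.
  x = 10: f ≡ 0 at y ∈ {8}; g ≡ 0 at y ∈ ∅; common: ∅.
Collecting: common zeros = {(3, 4), (4, 3)}, so the count is 2.
Comparison with the Bézout bound: 2 ≤ 2 = deg(f)·deg(g), as expected for curves with no common component (the bound is attained).


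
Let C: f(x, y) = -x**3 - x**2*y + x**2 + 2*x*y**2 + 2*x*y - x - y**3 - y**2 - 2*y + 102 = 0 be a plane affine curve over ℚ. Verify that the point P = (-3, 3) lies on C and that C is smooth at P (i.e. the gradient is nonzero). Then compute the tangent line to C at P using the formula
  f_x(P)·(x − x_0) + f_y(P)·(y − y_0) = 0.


Tangent line at P: 8*x - 86*y + 282 = 0.

Step 1: f(-3, 3) = 0, so P lies on C.
Step 2: partial derivatives
  f_x(x, y) = -3*x**2 - 2*x*y + 2*x + 2*y**2 + 2*y - 1, f_y(x, y) = -x**2 + 4*x*y + 2*x - 3*y**2 - 2*y - 2.
  f_x(P) = 8, f_y(P) = -86 (gradient nonzero, so P is smooth).
Step 3: tangent line at P: 8·(x − -3) + -86·(y − 3) = 0.
Expanding: 8*x - 86*y + 282 = 0.


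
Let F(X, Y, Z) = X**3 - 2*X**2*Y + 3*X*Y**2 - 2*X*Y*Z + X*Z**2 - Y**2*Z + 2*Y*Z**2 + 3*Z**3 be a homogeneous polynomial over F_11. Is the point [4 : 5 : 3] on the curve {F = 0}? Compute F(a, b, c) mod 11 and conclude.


F(4,5,3) ≡ 7 (mod 11); P is NOT on the curve.

Evaluate F(4, 5, 3) term-by-term (mod 11).
  X**3 ↦ 1·64·1·1 = 64
  -2*X**2*Y ↦ -2·16·5·1 = -160
  3*X*Y**2 ↦ 3·4·25·1 = 300
  -2*X*Y*Z ↦ -2·4·5·3 = -120
  X*Z**2 ↦ 1·4·1·9 = 36
  -Y**2*Z ↦ -1·1·25·3 = -75
  2*Y*Z**2 ↦ 2·1·5·9 = 90
  3*Z**3 ↦ 3·1·1·27 = 81
Sum: F(4, 5, 3) = (64) + (-160) + (300) + (-120) + (36) + (-75) + (90) + (81) = 216.
Reducing mod 11: 216 ≡ 7 (mod 11).
Since F(a, b, c) ≡ 7 ≠ 0 (mod 11), P does NOT lie on the curve.


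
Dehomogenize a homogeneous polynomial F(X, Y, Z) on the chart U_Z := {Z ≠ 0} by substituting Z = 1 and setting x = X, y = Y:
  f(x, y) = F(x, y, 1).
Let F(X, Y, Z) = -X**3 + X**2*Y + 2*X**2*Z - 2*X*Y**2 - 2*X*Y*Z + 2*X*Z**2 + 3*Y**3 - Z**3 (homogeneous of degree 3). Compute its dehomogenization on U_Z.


f(x, y) = -x**3 + x**2*y + 2*x**2 - 2*x*y**2 - 2*x*y + 2*x + 3*y**3 - 1

On U_Z we set Z = 1. Each monomial c·X^i·Y^j·Z^k in F becomes c·x^i·y^j·1^k = c·x^i·y^j.
Substituting Z = 1: F(X, Y, 1) = -x**3 + x**2*y + 2*x**2 - 2*x*y**2 - 2*x*y + 2*x + 3*y**3 - 1.
Note: deg(f) ≤ deg(F) = 3; strict inequality happens when F is divisible by Z (lost terms).


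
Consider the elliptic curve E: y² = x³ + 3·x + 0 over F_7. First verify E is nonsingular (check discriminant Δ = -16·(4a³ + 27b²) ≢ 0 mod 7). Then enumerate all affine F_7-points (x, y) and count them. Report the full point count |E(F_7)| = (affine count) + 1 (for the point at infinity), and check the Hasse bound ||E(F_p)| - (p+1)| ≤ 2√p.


Affine points = {(0, 0), (1, 2), (1, 5), (2, 0), (3, 1), (3, 6), (5, 0)}; affine count = 7; |E(F_7)| = 8.

Discriminant check: Δ ∝ 4a³ + 27b² = 4·3³ + 27·0² = 4·27 + 27·0 ≡ 3 (mod 7). Nonzero ⇒ E is nonsingular.
For each x ∈ F_7, compute rhs = x³ + 3·x + 0 mod 7, then count y ∈ F_7 with y² ≡ rhs.
  x = 0: rhs = 0, matching y values: 0 (1 points).
  x = 1: rhs = 4, matching y values: 2, 5 (2 points).
  x = 2: rhs = 0, matching y values: 0 (1 points).
  x = 3: rhs = 1, matching y values: 1, 6 (2 points).
  x = 4: rhs = 6, matching y values: none (0 points).
  x = 5: rhs = 0, matching y values: 0 (1 points).
  x = 6: rhs = 3, matching y values: none (0 points).
Total affine count: 7.
Full point count |E(F_7)| = 7 + 1 = 8.
Hasse bound: |8 − (7+1)| = |0| = 0 ≤ 2√7 ≈ 5.2915 ✓.


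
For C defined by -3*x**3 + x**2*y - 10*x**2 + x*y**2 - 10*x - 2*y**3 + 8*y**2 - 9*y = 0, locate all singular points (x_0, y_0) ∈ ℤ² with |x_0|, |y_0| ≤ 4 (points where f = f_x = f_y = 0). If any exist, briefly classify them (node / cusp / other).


Singular points: {(-1, 1)}; classification: cusp.

Compute partial derivatives:
  f_x = -9*x**2 + 2*x*y - 20*x + y**2 - 10.
  f_y = x**2 + 2*x*y - 6*y**2 + 16*y - 9.
Scan x_0 ∈ {−4, ..., 4}. For each x_0, f_y(x_0, y) is a polynomial in y; find its integer roots y ∈ {−4, ..., 4}, then test f_x and f at those candidates.
  x = -4: f_y(-4, y) = -6*y**2 + 8*y + 7; no integer root y with |y| ≤ 4.
  x = -3: f_y(-3, y) = -6*y**2 + 10*y; vanishes at y ∈ {0}. (-3, 0): f_x = -31 ≠ 0.
  x = -2: f_y(-2, y) = -6*y**2 + 12*y - 5; no integer root y with |y| ≤ 4.
  x = -1: f_y(-1, y) = -6*y**2 + 14*y - 8; vanishes at y ∈ {1}. (-1, 1): f_x = 0, f = 0 — SINGULAR.
  x = 0: f_y(0, y) = -6*y**2 + 16*y - 9; no integer root y with |y| ≤ 4.
  x = 1: f_y(1, y) = -6*y**2 + 18*y - 8; no integer root y with |y| ≤ 4.
  x = 2: f_y(2, y) = -6*y**2 + 20*y - 5; no integer root y with |y| ≤ 4.
  x = 3: f_y(3, y) = -6*y**2 + 22*y; vanishes at y ∈ {0}. (3, 0): f_x = -151 ≠ 0.
  x = 4: f_y(4, y) = -6*y**2 + 24*y + 7; no integer root y with |y| ≤ 4.
Only singular point on the grid: (-1, 1).
Classify: substitute x = -1 + u, y = 1 + v and expand: f = -3*u**3 + u**2*v + u*v**2 - 2*v**3 + v**2.
No constant or linear terms (consistent with a singular point). Quadratic part: v**2. Cubic part: -3*u**3 + u**2*v + u*v**2 - 2*v**3.
The quadratic part v**2 is a perfect square, so there is a single (double) tangent line v = 0, i.e. y = 1. Restricting the cubic part to that line (v = 0) leaves -3*u**3 ≠ 0, so f is not divisible by v and the branch is v² ≈ 3*u**3 to lowest order — this is a cusp.
Classification: cusp.
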